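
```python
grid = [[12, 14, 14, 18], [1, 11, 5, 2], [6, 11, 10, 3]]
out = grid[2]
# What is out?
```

grid has 3 rows. Row 2 is [6, 11, 10, 3].

[6, 11, 10, 3]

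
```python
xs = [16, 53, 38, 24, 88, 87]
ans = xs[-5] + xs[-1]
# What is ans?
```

xs has length 6. Negative index -5 maps to positive index 6 + (-5) = 1. xs[1] = 53.
xs has length 6. Negative index -1 maps to positive index 6 + (-1) = 5. xs[5] = 87.
Sum: 53 + 87 = 140.

140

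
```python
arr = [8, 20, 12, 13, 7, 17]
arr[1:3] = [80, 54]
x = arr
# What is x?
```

arr starts as [8, 20, 12, 13, 7, 17] (length 6). The slice arr[1:3] covers indices [1, 2] with values [20, 12]. Replacing that slice with [80, 54] (same length) produces [8, 80, 54, 13, 7, 17].

[8, 80, 54, 13, 7, 17]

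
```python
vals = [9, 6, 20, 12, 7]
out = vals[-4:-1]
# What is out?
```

vals has length 5. The slice vals[-4:-1] selects indices [1, 2, 3] (1->6, 2->20, 3->12), giving [6, 20, 12].

[6, 20, 12]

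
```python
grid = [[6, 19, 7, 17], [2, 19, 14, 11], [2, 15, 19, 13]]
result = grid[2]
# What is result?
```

grid has 3 rows. Row 2 is [2, 15, 19, 13].

[2, 15, 19, 13]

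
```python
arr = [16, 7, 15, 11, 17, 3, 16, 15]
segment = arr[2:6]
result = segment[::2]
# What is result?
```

arr has length 8. The slice arr[2:6] selects indices [2, 3, 4, 5] (2->15, 3->11, 4->17, 5->3), giving [15, 11, 17, 3]. So segment = [15, 11, 17, 3]. segment has length 4. The slice segment[::2] selects indices [0, 2] (0->15, 2->17), giving [15, 17].

[15, 17]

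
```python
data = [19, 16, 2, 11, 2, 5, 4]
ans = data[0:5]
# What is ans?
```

data has length 7. The slice data[0:5] selects indices [0, 1, 2, 3, 4] (0->19, 1->16, 2->2, 3->11, 4->2), giving [19, 16, 2, 11, 2].

[19, 16, 2, 11, 2]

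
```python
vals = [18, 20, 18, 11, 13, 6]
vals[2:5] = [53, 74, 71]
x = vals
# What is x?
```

vals starts as [18, 20, 18, 11, 13, 6] (length 6). The slice vals[2:5] covers indices [2, 3, 4] with values [18, 11, 13]. Replacing that slice with [53, 74, 71] (same length) produces [18, 20, 53, 74, 71, 6].

[18, 20, 53, 74, 71, 6]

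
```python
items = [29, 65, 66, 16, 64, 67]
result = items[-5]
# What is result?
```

items has length 6. Negative index -5 maps to positive index 6 + (-5) = 1. items[1] = 65.

65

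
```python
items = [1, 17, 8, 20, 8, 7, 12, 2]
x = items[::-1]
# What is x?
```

items has length 8. The slice items[::-1] selects indices [7, 6, 5, 4, 3, 2, 1, 0] (7->2, 6->12, 5->7, 4->8, 3->20, 2->8, 1->17, 0->1), giving [2, 12, 7, 8, 20, 8, 17, 1].

[2, 12, 7, 8, 20, 8, 17, 1]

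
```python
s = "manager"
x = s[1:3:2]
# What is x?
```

s has length 7. The slice s[1:3:2] selects indices [1] (1->'a'), giving 'a'.

'a'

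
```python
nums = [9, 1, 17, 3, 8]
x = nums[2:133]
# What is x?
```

nums has length 5. The slice nums[2:133] selects indices [2, 3, 4] (2->17, 3->3, 4->8), giving [17, 3, 8].

[17, 3, 8]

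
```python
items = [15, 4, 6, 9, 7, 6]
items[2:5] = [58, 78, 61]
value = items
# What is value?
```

items starts as [15, 4, 6, 9, 7, 6] (length 6). The slice items[2:5] covers indices [2, 3, 4] with values [6, 9, 7]. Replacing that slice with [58, 78, 61] (same length) produces [15, 4, 58, 78, 61, 6].

[15, 4, 58, 78, 61, 6]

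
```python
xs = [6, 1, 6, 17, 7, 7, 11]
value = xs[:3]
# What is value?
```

xs has length 7. The slice xs[:3] selects indices [0, 1, 2] (0->6, 1->1, 2->6), giving [6, 1, 6].

[6, 1, 6]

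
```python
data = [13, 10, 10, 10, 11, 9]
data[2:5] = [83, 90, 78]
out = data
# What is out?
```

data starts as [13, 10, 10, 10, 11, 9] (length 6). The slice data[2:5] covers indices [2, 3, 4] with values [10, 10, 11]. Replacing that slice with [83, 90, 78] (same length) produces [13, 10, 83, 90, 78, 9].

[13, 10, 83, 90, 78, 9]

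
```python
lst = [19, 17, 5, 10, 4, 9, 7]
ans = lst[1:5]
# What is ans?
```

lst has length 7. The slice lst[1:5] selects indices [1, 2, 3, 4] (1->17, 2->5, 3->10, 4->4), giving [17, 5, 10, 4].

[17, 5, 10, 4]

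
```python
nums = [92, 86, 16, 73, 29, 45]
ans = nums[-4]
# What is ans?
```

nums has length 6. Negative index -4 maps to positive index 6 + (-4) = 2. nums[2] = 16.

16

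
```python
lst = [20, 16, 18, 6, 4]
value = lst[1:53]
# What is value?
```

lst has length 5. The slice lst[1:53] selects indices [1, 2, 3, 4] (1->16, 2->18, 3->6, 4->4), giving [16, 18, 6, 4].

[16, 18, 6, 4]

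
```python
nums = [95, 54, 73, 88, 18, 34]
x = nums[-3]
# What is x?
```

nums has length 6. Negative index -3 maps to positive index 6 + (-3) = 3. nums[3] = 88.

88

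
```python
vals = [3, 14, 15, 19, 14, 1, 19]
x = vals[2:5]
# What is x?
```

vals has length 7. The slice vals[2:5] selects indices [2, 3, 4] (2->15, 3->19, 4->14), giving [15, 19, 14].

[15, 19, 14]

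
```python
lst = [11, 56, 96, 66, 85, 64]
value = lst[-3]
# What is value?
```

lst has length 6. Negative index -3 maps to positive index 6 + (-3) = 3. lst[3] = 66.

66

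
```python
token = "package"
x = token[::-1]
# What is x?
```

token has length 7. The slice token[::-1] selects indices [6, 5, 4, 3, 2, 1, 0] (6->'e', 5->'g', 4->'a', 3->'k', 2->'c', 1->'a', 0->'p'), giving 'egakcap'.

'egakcap'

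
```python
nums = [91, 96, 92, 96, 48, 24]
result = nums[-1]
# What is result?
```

nums has length 6. Negative index -1 maps to positive index 6 + (-1) = 5. nums[5] = 24.

24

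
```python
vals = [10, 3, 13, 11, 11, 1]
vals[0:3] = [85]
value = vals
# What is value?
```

vals starts as [10, 3, 13, 11, 11, 1] (length 6). The slice vals[0:3] covers indices [0, 1, 2] with values [10, 3, 13]. Replacing that slice with [85] (different length) produces [85, 11, 11, 1].

[85, 11, 11, 1]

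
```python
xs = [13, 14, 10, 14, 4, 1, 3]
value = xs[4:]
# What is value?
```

xs has length 7. The slice xs[4:] selects indices [4, 5, 6] (4->4, 5->1, 6->3), giving [4, 1, 3].

[4, 1, 3]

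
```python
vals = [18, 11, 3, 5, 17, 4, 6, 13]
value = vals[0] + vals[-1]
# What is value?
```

vals has length 8. vals[0] = 18.
vals has length 8. Negative index -1 maps to positive index 8 + (-1) = 7. vals[7] = 13.
Sum: 18 + 13 = 31.

31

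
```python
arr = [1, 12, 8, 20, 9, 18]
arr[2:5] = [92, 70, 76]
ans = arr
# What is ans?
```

arr starts as [1, 12, 8, 20, 9, 18] (length 6). The slice arr[2:5] covers indices [2, 3, 4] with values [8, 20, 9]. Replacing that slice with [92, 70, 76] (same length) produces [1, 12, 92, 70, 76, 18].

[1, 12, 92, 70, 76, 18]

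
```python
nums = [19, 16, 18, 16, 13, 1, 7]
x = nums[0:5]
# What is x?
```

nums has length 7. The slice nums[0:5] selects indices [0, 1, 2, 3, 4] (0->19, 1->16, 2->18, 3->16, 4->13), giving [19, 16, 18, 16, 13].

[19, 16, 18, 16, 13]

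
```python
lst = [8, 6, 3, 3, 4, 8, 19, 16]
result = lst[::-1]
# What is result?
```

lst has length 8. The slice lst[::-1] selects indices [7, 6, 5, 4, 3, 2, 1, 0] (7->16, 6->19, 5->8, 4->4, 3->3, 2->3, 1->6, 0->8), giving [16, 19, 8, 4, 3, 3, 6, 8].

[16, 19, 8, 4, 3, 3, 6, 8]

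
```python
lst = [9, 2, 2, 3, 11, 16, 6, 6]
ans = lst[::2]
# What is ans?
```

lst has length 8. The slice lst[::2] selects indices [0, 2, 4, 6] (0->9, 2->2, 4->11, 6->6), giving [9, 2, 11, 6].

[9, 2, 11, 6]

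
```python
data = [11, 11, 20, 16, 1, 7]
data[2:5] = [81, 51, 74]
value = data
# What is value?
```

data starts as [11, 11, 20, 16, 1, 7] (length 6). The slice data[2:5] covers indices [2, 3, 4] with values [20, 16, 1]. Replacing that slice with [81, 51, 74] (same length) produces [11, 11, 81, 51, 74, 7].

[11, 11, 81, 51, 74, 7]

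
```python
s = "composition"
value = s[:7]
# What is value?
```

s has length 11. The slice s[:7] selects indices [0, 1, 2, 3, 4, 5, 6] (0->'c', 1->'o', 2->'m', 3->'p', 4->'o', 5->'s', 6->'i'), giving 'composi'.

'composi'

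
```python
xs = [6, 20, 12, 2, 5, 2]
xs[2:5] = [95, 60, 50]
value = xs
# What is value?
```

xs starts as [6, 20, 12, 2, 5, 2] (length 6). The slice xs[2:5] covers indices [2, 3, 4] with values [12, 2, 5]. Replacing that slice with [95, 60, 50] (same length) produces [6, 20, 95, 60, 50, 2].

[6, 20, 95, 60, 50, 2]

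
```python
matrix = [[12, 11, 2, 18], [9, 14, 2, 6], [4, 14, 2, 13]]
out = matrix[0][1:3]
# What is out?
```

matrix[0] = [12, 11, 2, 18]. matrix[0] has length 4. The slice matrix[0][1:3] selects indices [1, 2] (1->11, 2->2), giving [11, 2].

[11, 2]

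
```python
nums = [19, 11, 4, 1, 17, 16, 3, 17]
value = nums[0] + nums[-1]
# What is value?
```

nums has length 8. nums[0] = 19.
nums has length 8. Negative index -1 maps to positive index 8 + (-1) = 7. nums[7] = 17.
Sum: 19 + 17 = 36.

36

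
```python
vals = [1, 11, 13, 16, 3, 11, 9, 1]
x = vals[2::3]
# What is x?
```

vals has length 8. The slice vals[2::3] selects indices [2, 5] (2->13, 5->11), giving [13, 11].

[13, 11]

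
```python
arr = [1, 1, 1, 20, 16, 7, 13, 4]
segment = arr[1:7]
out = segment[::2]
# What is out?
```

arr has length 8. The slice arr[1:7] selects indices [1, 2, 3, 4, 5, 6] (1->1, 2->1, 3->20, 4->16, 5->7, 6->13), giving [1, 1, 20, 16, 7, 13]. So segment = [1, 1, 20, 16, 7, 13]. segment has length 6. The slice segment[::2] selects indices [0, 2, 4] (0->1, 2->20, 4->7), giving [1, 20, 7].

[1, 20, 7]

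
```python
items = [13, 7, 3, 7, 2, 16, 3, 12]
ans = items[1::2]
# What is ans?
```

items has length 8. The slice items[1::2] selects indices [1, 3, 5, 7] (1->7, 3->7, 5->16, 7->12), giving [7, 7, 16, 12].

[7, 7, 16, 12]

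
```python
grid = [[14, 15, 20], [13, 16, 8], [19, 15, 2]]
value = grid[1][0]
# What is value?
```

grid[1] = [13, 16, 8]. Taking column 0 of that row yields 13.

13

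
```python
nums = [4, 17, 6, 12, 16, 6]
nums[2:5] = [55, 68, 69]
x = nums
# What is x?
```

nums starts as [4, 17, 6, 12, 16, 6] (length 6). The slice nums[2:5] covers indices [2, 3, 4] with values [6, 12, 16]. Replacing that slice with [55, 68, 69] (same length) produces [4, 17, 55, 68, 69, 6].

[4, 17, 55, 68, 69, 6]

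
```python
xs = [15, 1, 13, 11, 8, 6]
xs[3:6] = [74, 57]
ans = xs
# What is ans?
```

xs starts as [15, 1, 13, 11, 8, 6] (length 6). The slice xs[3:6] covers indices [3, 4, 5] with values [11, 8, 6]. Replacing that slice with [74, 57] (different length) produces [15, 1, 13, 74, 57].

[15, 1, 13, 74, 57]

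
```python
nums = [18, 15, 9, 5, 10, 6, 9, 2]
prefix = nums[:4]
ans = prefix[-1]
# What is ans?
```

nums has length 8. The slice nums[:4] selects indices [0, 1, 2, 3] (0->18, 1->15, 2->9, 3->5), giving [18, 15, 9, 5]. So prefix = [18, 15, 9, 5]. Then prefix[-1] = 5.

5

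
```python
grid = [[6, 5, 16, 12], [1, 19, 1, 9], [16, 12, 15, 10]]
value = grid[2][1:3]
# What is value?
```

grid[2] = [16, 12, 15, 10]. grid[2] has length 4. The slice grid[2][1:3] selects indices [1, 2] (1->12, 2->15), giving [12, 15].

[12, 15]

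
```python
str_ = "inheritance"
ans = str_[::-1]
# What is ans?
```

str_ has length 11. The slice str_[::-1] selects indices [10, 9, 8, 7, 6, 5, 4, 3, 2, 1, 0] (10->'e', 9->'c', 8->'n', 7->'a', 6->'t', 5->'i', 4->'r', 3->'e', 2->'h', 1->'n', 0->'i'), giving 'ecnatirehni'.

'ecnatirehni'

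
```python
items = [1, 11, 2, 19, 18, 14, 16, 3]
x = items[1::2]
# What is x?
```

items has length 8. The slice items[1::2] selects indices [1, 3, 5, 7] (1->11, 3->19, 5->14, 7->3), giving [11, 19, 14, 3].

[11, 19, 14, 3]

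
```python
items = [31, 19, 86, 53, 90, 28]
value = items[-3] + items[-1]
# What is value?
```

items has length 6. Negative index -3 maps to positive index 6 + (-3) = 3. items[3] = 53.
items has length 6. Negative index -1 maps to positive index 6 + (-1) = 5. items[5] = 28.
Sum: 53 + 28 = 81.

81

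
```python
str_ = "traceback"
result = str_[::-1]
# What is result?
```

str_ has length 9. The slice str_[::-1] selects indices [8, 7, 6, 5, 4, 3, 2, 1, 0] (8->'k', 7->'c', 6->'a', 5->'b', 4->'e', 3->'c', 2->'a', 1->'r', 0->'t'), giving 'kcabecart'.

'kcabecart'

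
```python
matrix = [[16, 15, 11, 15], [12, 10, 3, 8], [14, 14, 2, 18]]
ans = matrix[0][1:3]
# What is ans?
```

matrix[0] = [16, 15, 11, 15]. matrix[0] has length 4. The slice matrix[0][1:3] selects indices [1, 2] (1->15, 2->11), giving [15, 11].

[15, 11]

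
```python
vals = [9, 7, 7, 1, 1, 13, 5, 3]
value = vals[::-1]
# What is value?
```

vals has length 8. The slice vals[::-1] selects indices [7, 6, 5, 4, 3, 2, 1, 0] (7->3, 6->5, 5->13, 4->1, 3->1, 2->7, 1->7, 0->9), giving [3, 5, 13, 1, 1, 7, 7, 9].

[3, 5, 13, 1, 1, 7, 7, 9]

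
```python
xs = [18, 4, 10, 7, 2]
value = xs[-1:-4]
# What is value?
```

xs has length 5. The slice xs[-1:-4] resolves to an empty index range, so the result is [].

[]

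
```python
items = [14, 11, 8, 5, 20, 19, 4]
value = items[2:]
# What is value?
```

items has length 7. The slice items[2:] selects indices [2, 3, 4, 5, 6] (2->8, 3->5, 4->20, 5->19, 6->4), giving [8, 5, 20, 19, 4].

[8, 5, 20, 19, 4]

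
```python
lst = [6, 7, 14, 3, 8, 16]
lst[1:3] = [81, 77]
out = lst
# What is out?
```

lst starts as [6, 7, 14, 3, 8, 16] (length 6). The slice lst[1:3] covers indices [1, 2] with values [7, 14]. Replacing that slice with [81, 77] (same length) produces [6, 81, 77, 3, 8, 16].

[6, 81, 77, 3, 8, 16]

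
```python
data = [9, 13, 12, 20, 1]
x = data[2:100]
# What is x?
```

data has length 5. The slice data[2:100] selects indices [2, 3, 4] (2->12, 3->20, 4->1), giving [12, 20, 1].

[12, 20, 1]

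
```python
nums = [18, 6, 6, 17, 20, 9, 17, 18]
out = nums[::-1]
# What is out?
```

nums has length 8. The slice nums[::-1] selects indices [7, 6, 5, 4, 3, 2, 1, 0] (7->18, 6->17, 5->9, 4->20, 3->17, 2->6, 1->6, 0->18), giving [18, 17, 9, 20, 17, 6, 6, 18].

[18, 17, 9, 20, 17, 6, 6, 18]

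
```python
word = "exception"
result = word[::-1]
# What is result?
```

word has length 9. The slice word[::-1] selects indices [8, 7, 6, 5, 4, 3, 2, 1, 0] (8->'n', 7->'o', 6->'i', 5->'t', 4->'p', 3->'e', 2->'c', 1->'x', 0->'e'), giving 'noitpecxe'.

'noitpecxe'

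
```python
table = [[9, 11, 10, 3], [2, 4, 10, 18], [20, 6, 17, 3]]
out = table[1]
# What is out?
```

table has 3 rows. Row 1 is [2, 4, 10, 18].

[2, 4, 10, 18]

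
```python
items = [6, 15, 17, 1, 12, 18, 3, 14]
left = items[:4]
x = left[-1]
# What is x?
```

items has length 8. The slice items[:4] selects indices [0, 1, 2, 3] (0->6, 1->15, 2->17, 3->1), giving [6, 15, 17, 1]. So left = [6, 15, 17, 1]. Then left[-1] = 1.

1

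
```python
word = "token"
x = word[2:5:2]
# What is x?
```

word has length 5. The slice word[2:5:2] selects indices [2, 4] (2->'k', 4->'n'), giving 'kn'.

'kn'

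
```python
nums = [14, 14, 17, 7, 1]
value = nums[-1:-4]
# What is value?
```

nums has length 5. The slice nums[-1:-4] resolves to an empty index range, so the result is [].

[]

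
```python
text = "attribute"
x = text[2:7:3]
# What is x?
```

text has length 9. The slice text[2:7:3] selects indices [2, 5] (2->'t', 5->'b'), giving 'tb'.

'tb'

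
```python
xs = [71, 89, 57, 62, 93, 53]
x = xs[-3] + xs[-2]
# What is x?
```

xs has length 6. Negative index -3 maps to positive index 6 + (-3) = 3. xs[3] = 62.
xs has length 6. Negative index -2 maps to positive index 6 + (-2) = 4. xs[4] = 93.
Sum: 62 + 93 = 155.

155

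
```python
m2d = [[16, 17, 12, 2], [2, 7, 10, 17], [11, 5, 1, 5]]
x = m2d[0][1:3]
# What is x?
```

m2d[0] = [16, 17, 12, 2]. m2d[0] has length 4. The slice m2d[0][1:3] selects indices [1, 2] (1->17, 2->12), giving [17, 12].

[17, 12]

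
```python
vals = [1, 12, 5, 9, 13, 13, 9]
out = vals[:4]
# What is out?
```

vals has length 7. The slice vals[:4] selects indices [0, 1, 2, 3] (0->1, 1->12, 2->5, 3->9), giving [1, 12, 5, 9].

[1, 12, 5, 9]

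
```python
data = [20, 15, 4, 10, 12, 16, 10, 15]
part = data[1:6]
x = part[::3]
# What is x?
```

data has length 8. The slice data[1:6] selects indices [1, 2, 3, 4, 5] (1->15, 2->4, 3->10, 4->12, 5->16), giving [15, 4, 10, 12, 16]. So part = [15, 4, 10, 12, 16]. part has length 5. The slice part[::3] selects indices [0, 3] (0->15, 3->12), giving [15, 12].

[15, 12]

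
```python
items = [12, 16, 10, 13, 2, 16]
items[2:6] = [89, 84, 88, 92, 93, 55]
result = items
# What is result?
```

items starts as [12, 16, 10, 13, 2, 16] (length 6). The slice items[2:6] covers indices [2, 3, 4, 5] with values [10, 13, 2, 16]. Replacing that slice with [89, 84, 88, 92, 93, 55] (different length) produces [12, 16, 89, 84, 88, 92, 93, 55].

[12, 16, 89, 84, 88, 92, 93, 55]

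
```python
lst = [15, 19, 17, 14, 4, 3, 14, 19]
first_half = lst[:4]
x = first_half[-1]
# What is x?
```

lst has length 8. The slice lst[:4] selects indices [0, 1, 2, 3] (0->15, 1->19, 2->17, 3->14), giving [15, 19, 17, 14]. So first_half = [15, 19, 17, 14]. Then first_half[-1] = 14.

14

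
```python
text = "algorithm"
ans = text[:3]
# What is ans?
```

text has length 9. The slice text[:3] selects indices [0, 1, 2] (0->'a', 1->'l', 2->'g'), giving 'alg'.

'alg'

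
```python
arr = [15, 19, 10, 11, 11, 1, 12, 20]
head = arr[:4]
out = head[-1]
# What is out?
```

arr has length 8. The slice arr[:4] selects indices [0, 1, 2, 3] (0->15, 1->19, 2->10, 3->11), giving [15, 19, 10, 11]. So head = [15, 19, 10, 11]. Then head[-1] = 11.

11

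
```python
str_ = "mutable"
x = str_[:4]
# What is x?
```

str_ has length 7. The slice str_[:4] selects indices [0, 1, 2, 3] (0->'m', 1->'u', 2->'t', 3->'a'), giving 'muta'.

'muta'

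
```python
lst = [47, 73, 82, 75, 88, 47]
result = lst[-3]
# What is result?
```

lst has length 6. Negative index -3 maps to positive index 6 + (-3) = 3. lst[3] = 75.

75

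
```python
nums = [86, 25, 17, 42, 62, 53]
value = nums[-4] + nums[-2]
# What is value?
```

nums has length 6. Negative index -4 maps to positive index 6 + (-4) = 2. nums[2] = 17.
nums has length 6. Negative index -2 maps to positive index 6 + (-2) = 4. nums[4] = 62.
Sum: 17 + 62 = 79.

79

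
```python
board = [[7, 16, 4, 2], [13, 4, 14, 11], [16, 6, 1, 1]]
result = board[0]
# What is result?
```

board has 3 rows. Row 0 is [7, 16, 4, 2].

[7, 16, 4, 2]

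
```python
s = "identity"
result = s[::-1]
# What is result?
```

s has length 8. The slice s[::-1] selects indices [7, 6, 5, 4, 3, 2, 1, 0] (7->'y', 6->'t', 5->'i', 4->'t', 3->'n', 2->'e', 1->'d', 0->'i'), giving 'ytitnedi'.

'ytitnedi'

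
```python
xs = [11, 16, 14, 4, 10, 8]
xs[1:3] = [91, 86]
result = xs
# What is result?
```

xs starts as [11, 16, 14, 4, 10, 8] (length 6). The slice xs[1:3] covers indices [1, 2] with values [16, 14]. Replacing that slice with [91, 86] (same length) produces [11, 91, 86, 4, 10, 8].

[11, 91, 86, 4, 10, 8]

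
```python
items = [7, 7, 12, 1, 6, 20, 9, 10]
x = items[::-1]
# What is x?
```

items has length 8. The slice items[::-1] selects indices [7, 6, 5, 4, 3, 2, 1, 0] (7->10, 6->9, 5->20, 4->6, 3->1, 2->12, 1->7, 0->7), giving [10, 9, 20, 6, 1, 12, 7, 7].

[10, 9, 20, 6, 1, 12, 7, 7]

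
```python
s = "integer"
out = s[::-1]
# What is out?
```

s has length 7. The slice s[::-1] selects indices [6, 5, 4, 3, 2, 1, 0] (6->'r', 5->'e', 4->'g', 3->'e', 2->'t', 1->'n', 0->'i'), giving 'regetni'.

'regetni'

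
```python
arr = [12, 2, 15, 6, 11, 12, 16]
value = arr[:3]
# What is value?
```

arr has length 7. The slice arr[:3] selects indices [0, 1, 2] (0->12, 1->2, 2->15), giving [12, 2, 15].

[12, 2, 15]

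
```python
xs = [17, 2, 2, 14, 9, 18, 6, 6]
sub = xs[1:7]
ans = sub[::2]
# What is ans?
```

xs has length 8. The slice xs[1:7] selects indices [1, 2, 3, 4, 5, 6] (1->2, 2->2, 3->14, 4->9, 5->18, 6->6), giving [2, 2, 14, 9, 18, 6]. So sub = [2, 2, 14, 9, 18, 6]. sub has length 6. The slice sub[::2] selects indices [0, 2, 4] (0->2, 2->14, 4->18), giving [2, 14, 18].

[2, 14, 18]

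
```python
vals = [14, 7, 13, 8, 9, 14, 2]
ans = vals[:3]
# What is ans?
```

vals has length 7. The slice vals[:3] selects indices [0, 1, 2] (0->14, 1->7, 2->13), giving [14, 7, 13].

[14, 7, 13]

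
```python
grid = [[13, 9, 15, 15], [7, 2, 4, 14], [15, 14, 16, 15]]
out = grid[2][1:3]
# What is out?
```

grid[2] = [15, 14, 16, 15]. grid[2] has length 4. The slice grid[2][1:3] selects indices [1, 2] (1->14, 2->16), giving [14, 16].

[14, 16]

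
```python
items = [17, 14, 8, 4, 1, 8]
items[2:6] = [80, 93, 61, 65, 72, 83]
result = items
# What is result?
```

items starts as [17, 14, 8, 4, 1, 8] (length 6). The slice items[2:6] covers indices [2, 3, 4, 5] with values [8, 4, 1, 8]. Replacing that slice with [80, 93, 61, 65, 72, 83] (different length) produces [17, 14, 80, 93, 61, 65, 72, 83].

[17, 14, 80, 93, 61, 65, 72, 83]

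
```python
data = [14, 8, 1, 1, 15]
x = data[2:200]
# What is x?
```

data has length 5. The slice data[2:200] selects indices [2, 3, 4] (2->1, 3->1, 4->15), giving [1, 1, 15].

[1, 1, 15]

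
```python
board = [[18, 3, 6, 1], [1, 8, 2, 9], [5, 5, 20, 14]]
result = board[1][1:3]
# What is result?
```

board[1] = [1, 8, 2, 9]. board[1] has length 4. The slice board[1][1:3] selects indices [1, 2] (1->8, 2->2), giving [8, 2].

[8, 2]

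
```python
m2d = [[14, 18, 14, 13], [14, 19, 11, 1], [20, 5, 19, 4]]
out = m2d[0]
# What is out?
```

m2d has 3 rows. Row 0 is [14, 18, 14, 13].

[14, 18, 14, 13]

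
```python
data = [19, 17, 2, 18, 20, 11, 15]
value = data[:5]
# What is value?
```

data has length 7. The slice data[:5] selects indices [0, 1, 2, 3, 4] (0->19, 1->17, 2->2, 3->18, 4->20), giving [19, 17, 2, 18, 20].

[19, 17, 2, 18, 20]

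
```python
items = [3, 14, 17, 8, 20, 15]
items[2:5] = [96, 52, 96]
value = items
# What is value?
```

items starts as [3, 14, 17, 8, 20, 15] (length 6). The slice items[2:5] covers indices [2, 3, 4] with values [17, 8, 20]. Replacing that slice with [96, 52, 96] (same length) produces [3, 14, 96, 52, 96, 15].

[3, 14, 96, 52, 96, 15]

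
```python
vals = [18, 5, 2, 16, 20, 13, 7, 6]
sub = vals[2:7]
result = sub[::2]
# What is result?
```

vals has length 8. The slice vals[2:7] selects indices [2, 3, 4, 5, 6] (2->2, 3->16, 4->20, 5->13, 6->7), giving [2, 16, 20, 13, 7]. So sub = [2, 16, 20, 13, 7]. sub has length 5. The slice sub[::2] selects indices [0, 2, 4] (0->2, 2->20, 4->7), giving [2, 20, 7].

[2, 20, 7]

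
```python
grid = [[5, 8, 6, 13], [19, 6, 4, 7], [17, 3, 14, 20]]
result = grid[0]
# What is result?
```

grid has 3 rows. Row 0 is [5, 8, 6, 13].

[5, 8, 6, 13]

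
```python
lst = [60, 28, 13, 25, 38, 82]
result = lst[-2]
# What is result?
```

lst has length 6. Negative index -2 maps to positive index 6 + (-2) = 4. lst[4] = 38.

38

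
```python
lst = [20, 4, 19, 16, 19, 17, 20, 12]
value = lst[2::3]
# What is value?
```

lst has length 8. The slice lst[2::3] selects indices [2, 5] (2->19, 5->17), giving [19, 17].

[19, 17]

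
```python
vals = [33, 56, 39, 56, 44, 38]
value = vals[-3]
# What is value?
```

vals has length 6. Negative index -3 maps to positive index 6 + (-3) = 3. vals[3] = 56.

56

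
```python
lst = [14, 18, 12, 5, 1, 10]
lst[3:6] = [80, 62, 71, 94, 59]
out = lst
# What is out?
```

lst starts as [14, 18, 12, 5, 1, 10] (length 6). The slice lst[3:6] covers indices [3, 4, 5] with values [5, 1, 10]. Replacing that slice with [80, 62, 71, 94, 59] (different length) produces [14, 18, 12, 80, 62, 71, 94, 59].

[14, 18, 12, 80, 62, 71, 94, 59]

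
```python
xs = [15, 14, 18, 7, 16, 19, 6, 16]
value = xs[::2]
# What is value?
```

xs has length 8. The slice xs[::2] selects indices [0, 2, 4, 6] (0->15, 2->18, 4->16, 6->6), giving [15, 18, 16, 6].

[15, 18, 16, 6]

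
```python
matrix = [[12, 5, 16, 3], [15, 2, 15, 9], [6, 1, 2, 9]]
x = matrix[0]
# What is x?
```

matrix has 3 rows. Row 0 is [12, 5, 16, 3].

[12, 5, 16, 3]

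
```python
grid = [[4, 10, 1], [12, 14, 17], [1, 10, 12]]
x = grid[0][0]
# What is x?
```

grid[0] = [4, 10, 1]. Taking column 0 of that row yields 4.

4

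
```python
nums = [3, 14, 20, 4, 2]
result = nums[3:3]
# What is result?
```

nums has length 5. The slice nums[3:3] resolves to an empty index range, so the result is [].

[]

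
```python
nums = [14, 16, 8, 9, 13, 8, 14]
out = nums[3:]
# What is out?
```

nums has length 7. The slice nums[3:] selects indices [3, 4, 5, 6] (3->9, 4->13, 5->8, 6->14), giving [9, 13, 8, 14].

[9, 13, 8, 14]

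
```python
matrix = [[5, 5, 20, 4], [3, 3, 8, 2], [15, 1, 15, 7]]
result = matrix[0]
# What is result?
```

matrix has 3 rows. Row 0 is [5, 5, 20, 4].

[5, 5, 20, 4]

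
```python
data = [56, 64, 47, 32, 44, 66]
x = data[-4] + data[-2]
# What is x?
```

data has length 6. Negative index -4 maps to positive index 6 + (-4) = 2. data[2] = 47.
data has length 6. Negative index -2 maps to positive index 6 + (-2) = 4. data[4] = 44.
Sum: 47 + 44 = 91.

91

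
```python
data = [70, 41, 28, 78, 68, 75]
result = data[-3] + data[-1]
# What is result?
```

data has length 6. Negative index -3 maps to positive index 6 + (-3) = 3. data[3] = 78.
data has length 6. Negative index -1 maps to positive index 6 + (-1) = 5. data[5] = 75.
Sum: 78 + 75 = 153.

153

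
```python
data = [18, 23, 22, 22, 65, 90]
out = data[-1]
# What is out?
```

data has length 6. Negative index -1 maps to positive index 6 + (-1) = 5. data[5] = 90.

90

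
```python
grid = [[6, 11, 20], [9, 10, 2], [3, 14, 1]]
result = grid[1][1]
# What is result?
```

grid[1] = [9, 10, 2]. Taking column 1 of that row yields 10.

10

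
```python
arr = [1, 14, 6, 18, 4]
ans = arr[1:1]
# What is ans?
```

arr has length 5. The slice arr[1:1] resolves to an empty index range, so the result is [].

[]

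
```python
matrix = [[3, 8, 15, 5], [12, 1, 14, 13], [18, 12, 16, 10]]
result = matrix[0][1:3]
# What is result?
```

matrix[0] = [3, 8, 15, 5]. matrix[0] has length 4. The slice matrix[0][1:3] selects indices [1, 2] (1->8, 2->15), giving [8, 15].

[8, 15]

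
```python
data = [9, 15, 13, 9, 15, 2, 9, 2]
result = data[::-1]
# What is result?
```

data has length 8. The slice data[::-1] selects indices [7, 6, 5, 4, 3, 2, 1, 0] (7->2, 6->9, 5->2, 4->15, 3->9, 2->13, 1->15, 0->9), giving [2, 9, 2, 15, 9, 13, 15, 9].

[2, 9, 2, 15, 9, 13, 15, 9]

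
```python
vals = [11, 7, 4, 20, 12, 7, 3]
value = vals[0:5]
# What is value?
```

vals has length 7. The slice vals[0:5] selects indices [0, 1, 2, 3, 4] (0->11, 1->7, 2->4, 3->20, 4->12), giving [11, 7, 4, 20, 12].

[11, 7, 4, 20, 12]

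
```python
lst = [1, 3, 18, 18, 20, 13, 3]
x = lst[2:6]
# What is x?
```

lst has length 7. The slice lst[2:6] selects indices [2, 3, 4, 5] (2->18, 3->18, 4->20, 5->13), giving [18, 18, 20, 13].

[18, 18, 20, 13]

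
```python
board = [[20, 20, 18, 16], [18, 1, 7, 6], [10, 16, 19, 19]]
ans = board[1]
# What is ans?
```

board has 3 rows. Row 1 is [18, 1, 7, 6].

[18, 1, 7, 6]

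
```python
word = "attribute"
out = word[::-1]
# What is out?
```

word has length 9. The slice word[::-1] selects indices [8, 7, 6, 5, 4, 3, 2, 1, 0] (8->'e', 7->'t', 6->'u', 5->'b', 4->'i', 3->'r', 2->'t', 1->'t', 0->'a'), giving 'etubirtta'.

'etubirtta'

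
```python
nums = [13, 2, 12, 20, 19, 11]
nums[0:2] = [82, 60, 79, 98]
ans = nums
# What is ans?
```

nums starts as [13, 2, 12, 20, 19, 11] (length 6). The slice nums[0:2] covers indices [0, 1] with values [13, 2]. Replacing that slice with [82, 60, 79, 98] (different length) produces [82, 60, 79, 98, 12, 20, 19, 11].

[82, 60, 79, 98, 12, 20, 19, 11]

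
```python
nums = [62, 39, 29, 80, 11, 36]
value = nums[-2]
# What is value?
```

nums has length 6. Negative index -2 maps to positive index 6 + (-2) = 4. nums[4] = 11.

11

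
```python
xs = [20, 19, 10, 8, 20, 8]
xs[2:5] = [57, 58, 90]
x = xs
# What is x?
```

xs starts as [20, 19, 10, 8, 20, 8] (length 6). The slice xs[2:5] covers indices [2, 3, 4] with values [10, 8, 20]. Replacing that slice with [57, 58, 90] (same length) produces [20, 19, 57, 58, 90, 8].

[20, 19, 57, 58, 90, 8]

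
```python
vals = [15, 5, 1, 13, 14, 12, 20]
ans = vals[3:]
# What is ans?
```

vals has length 7. The slice vals[3:] selects indices [3, 4, 5, 6] (3->13, 4->14, 5->12, 6->20), giving [13, 14, 12, 20].

[13, 14, 12, 20]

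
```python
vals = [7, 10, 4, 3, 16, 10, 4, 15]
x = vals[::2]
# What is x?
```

vals has length 8. The slice vals[::2] selects indices [0, 2, 4, 6] (0->7, 2->4, 4->16, 6->4), giving [7, 4, 16, 4].

[7, 4, 16, 4]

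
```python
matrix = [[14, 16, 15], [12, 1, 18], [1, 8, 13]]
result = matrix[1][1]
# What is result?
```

matrix[1] = [12, 1, 18]. Taking column 1 of that row yields 1.

1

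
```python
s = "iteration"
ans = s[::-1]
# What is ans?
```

s has length 9. The slice s[::-1] selects indices [8, 7, 6, 5, 4, 3, 2, 1, 0] (8->'n', 7->'o', 6->'i', 5->'t', 4->'a', 3->'r', 2->'e', 1->'t', 0->'i'), giving 'noitareti'.

'noitareti'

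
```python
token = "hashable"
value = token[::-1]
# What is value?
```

token has length 8. The slice token[::-1] selects indices [7, 6, 5, 4, 3, 2, 1, 0] (7->'e', 6->'l', 5->'b', 4->'a', 3->'h', 2->'s', 1->'a', 0->'h'), giving 'elbahsah'.

'elbahsah'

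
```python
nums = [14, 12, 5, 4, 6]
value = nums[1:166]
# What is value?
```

nums has length 5. The slice nums[1:166] selects indices [1, 2, 3, 4] (1->12, 2->5, 3->4, 4->6), giving [12, 5, 4, 6].

[12, 5, 4, 6]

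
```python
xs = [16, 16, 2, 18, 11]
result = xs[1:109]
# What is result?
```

xs has length 5. The slice xs[1:109] selects indices [1, 2, 3, 4] (1->16, 2->2, 3->18, 4->11), giving [16, 2, 18, 11].

[16, 2, 18, 11]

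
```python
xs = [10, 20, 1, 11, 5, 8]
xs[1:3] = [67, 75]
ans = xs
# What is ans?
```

xs starts as [10, 20, 1, 11, 5, 8] (length 6). The slice xs[1:3] covers indices [1, 2] with values [20, 1]. Replacing that slice with [67, 75] (same length) produces [10, 67, 75, 11, 5, 8].

[10, 67, 75, 11, 5, 8]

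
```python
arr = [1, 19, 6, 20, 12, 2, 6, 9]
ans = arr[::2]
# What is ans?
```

arr has length 8. The slice arr[::2] selects indices [0, 2, 4, 6] (0->1, 2->6, 4->12, 6->6), giving [1, 6, 12, 6].

[1, 6, 12, 6]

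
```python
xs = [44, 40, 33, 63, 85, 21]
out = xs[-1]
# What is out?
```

xs has length 6. Negative index -1 maps to positive index 6 + (-1) = 5. xs[5] = 21.

21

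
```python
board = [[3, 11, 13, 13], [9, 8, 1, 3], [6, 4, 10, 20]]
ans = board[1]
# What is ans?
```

board has 3 rows. Row 1 is [9, 8, 1, 3].

[9, 8, 1, 3]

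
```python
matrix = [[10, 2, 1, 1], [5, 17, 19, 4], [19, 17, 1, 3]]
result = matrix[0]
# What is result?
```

matrix has 3 rows. Row 0 is [10, 2, 1, 1].

[10, 2, 1, 1]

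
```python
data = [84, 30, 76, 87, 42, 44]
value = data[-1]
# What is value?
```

data has length 6. Negative index -1 maps to positive index 6 + (-1) = 5. data[5] = 44.

44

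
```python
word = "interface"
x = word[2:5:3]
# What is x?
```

word has length 9. The slice word[2:5:3] selects indices [2] (2->'t'), giving 't'.

't'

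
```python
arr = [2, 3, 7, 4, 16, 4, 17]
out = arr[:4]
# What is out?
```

arr has length 7. The slice arr[:4] selects indices [0, 1, 2, 3] (0->2, 1->3, 2->7, 3->4), giving [2, 3, 7, 4].

[2, 3, 7, 4]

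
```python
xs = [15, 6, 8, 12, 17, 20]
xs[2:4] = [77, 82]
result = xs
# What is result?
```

xs starts as [15, 6, 8, 12, 17, 20] (length 6). The slice xs[2:4] covers indices [2, 3] with values [8, 12]. Replacing that slice with [77, 82] (same length) produces [15, 6, 77, 82, 17, 20].

[15, 6, 77, 82, 17, 20]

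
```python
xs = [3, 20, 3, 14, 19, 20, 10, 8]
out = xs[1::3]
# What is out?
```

xs has length 8. The slice xs[1::3] selects indices [1, 4, 7] (1->20, 4->19, 7->8), giving [20, 19, 8].

[20, 19, 8]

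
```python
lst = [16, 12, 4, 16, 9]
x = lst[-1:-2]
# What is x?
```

lst has length 5. The slice lst[-1:-2] resolves to an empty index range, so the result is [].

[]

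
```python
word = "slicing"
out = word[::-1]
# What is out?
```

word has length 7. The slice word[::-1] selects indices [6, 5, 4, 3, 2, 1, 0] (6->'g', 5->'n', 4->'i', 3->'c', 2->'i', 1->'l', 0->'s'), giving 'gnicils'.

'gnicils'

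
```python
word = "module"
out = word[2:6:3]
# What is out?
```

word has length 6. The slice word[2:6:3] selects indices [2, 5] (2->'d', 5->'e'), giving 'de'.

'de'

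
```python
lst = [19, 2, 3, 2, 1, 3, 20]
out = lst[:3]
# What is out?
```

lst has length 7. The slice lst[:3] selects indices [0, 1, 2] (0->19, 1->2, 2->3), giving [19, 2, 3].

[19, 2, 3]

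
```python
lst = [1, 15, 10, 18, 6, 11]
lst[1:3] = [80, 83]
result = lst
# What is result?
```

lst starts as [1, 15, 10, 18, 6, 11] (length 6). The slice lst[1:3] covers indices [1, 2] with values [15, 10]. Replacing that slice with [80, 83] (same length) produces [1, 80, 83, 18, 6, 11].

[1, 80, 83, 18, 6, 11]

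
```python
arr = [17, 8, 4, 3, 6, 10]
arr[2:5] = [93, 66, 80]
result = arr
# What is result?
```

arr starts as [17, 8, 4, 3, 6, 10] (length 6). The slice arr[2:5] covers indices [2, 3, 4] with values [4, 3, 6]. Replacing that slice with [93, 66, 80] (same length) produces [17, 8, 93, 66, 80, 10].

[17, 8, 93, 66, 80, 10]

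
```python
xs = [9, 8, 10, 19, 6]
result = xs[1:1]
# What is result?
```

xs has length 5. The slice xs[1:1] resolves to an empty index range, so the result is [].

[]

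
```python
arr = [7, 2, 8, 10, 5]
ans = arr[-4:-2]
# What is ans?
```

arr has length 5. The slice arr[-4:-2] selects indices [1, 2] (1->2, 2->8), giving [2, 8].

[2, 8]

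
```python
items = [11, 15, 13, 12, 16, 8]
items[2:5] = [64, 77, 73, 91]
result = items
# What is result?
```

items starts as [11, 15, 13, 12, 16, 8] (length 6). The slice items[2:5] covers indices [2, 3, 4] with values [13, 12, 16]. Replacing that slice with [64, 77, 73, 91] (different length) produces [11, 15, 64, 77, 73, 91, 8].

[11, 15, 64, 77, 73, 91, 8]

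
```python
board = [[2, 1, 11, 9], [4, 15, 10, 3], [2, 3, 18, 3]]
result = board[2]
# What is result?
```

board has 3 rows. Row 2 is [2, 3, 18, 3].

[2, 3, 18, 3]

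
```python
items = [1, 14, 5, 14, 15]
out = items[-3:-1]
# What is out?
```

items has length 5. The slice items[-3:-1] selects indices [2, 3] (2->5, 3->14), giving [5, 14].

[5, 14]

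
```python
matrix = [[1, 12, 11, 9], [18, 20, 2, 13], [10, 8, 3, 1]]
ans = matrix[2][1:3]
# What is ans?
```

matrix[2] = [10, 8, 3, 1]. matrix[2] has length 4. The slice matrix[2][1:3] selects indices [1, 2] (1->8, 2->3), giving [8, 3].

[8, 3]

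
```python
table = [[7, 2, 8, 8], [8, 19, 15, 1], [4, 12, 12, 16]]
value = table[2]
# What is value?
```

table has 3 rows. Row 2 is [4, 12, 12, 16].

[4, 12, 12, 16]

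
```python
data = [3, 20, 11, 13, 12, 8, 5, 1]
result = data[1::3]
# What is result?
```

data has length 8. The slice data[1::3] selects indices [1, 4, 7] (1->20, 4->12, 7->1), giving [20, 12, 1].

[20, 12, 1]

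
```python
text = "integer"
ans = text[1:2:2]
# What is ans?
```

text has length 7. The slice text[1:2:2] selects indices [1] (1->'n'), giving 'n'.

'n'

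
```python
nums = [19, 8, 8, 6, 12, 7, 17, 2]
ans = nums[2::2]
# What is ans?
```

nums has length 8. The slice nums[2::2] selects indices [2, 4, 6] (2->8, 4->12, 6->17), giving [8, 12, 17].

[8, 12, 17]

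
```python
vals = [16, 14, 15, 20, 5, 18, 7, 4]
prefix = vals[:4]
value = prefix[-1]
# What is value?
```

vals has length 8. The slice vals[:4] selects indices [0, 1, 2, 3] (0->16, 1->14, 2->15, 3->20), giving [16, 14, 15, 20]. So prefix = [16, 14, 15, 20]. Then prefix[-1] = 20.

20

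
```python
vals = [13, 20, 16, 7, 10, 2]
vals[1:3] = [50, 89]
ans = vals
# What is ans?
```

vals starts as [13, 20, 16, 7, 10, 2] (length 6). The slice vals[1:3] covers indices [1, 2] with values [20, 16]. Replacing that slice with [50, 89] (same length) produces [13, 50, 89, 7, 10, 2].

[13, 50, 89, 7, 10, 2]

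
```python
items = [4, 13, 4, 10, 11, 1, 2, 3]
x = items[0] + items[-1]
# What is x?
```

items has length 8. items[0] = 4.
items has length 8. Negative index -1 maps to positive index 8 + (-1) = 7. items[7] = 3.
Sum: 4 + 3 = 7.

7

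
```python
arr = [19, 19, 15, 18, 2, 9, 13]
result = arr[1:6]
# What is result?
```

arr has length 7. The slice arr[1:6] selects indices [1, 2, 3, 4, 5] (1->19, 2->15, 3->18, 4->2, 5->9), giving [19, 15, 18, 2, 9].

[19, 15, 18, 2, 9]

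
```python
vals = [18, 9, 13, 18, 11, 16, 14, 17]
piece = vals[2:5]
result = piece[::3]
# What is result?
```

vals has length 8. The slice vals[2:5] selects indices [2, 3, 4] (2->13, 3->18, 4->11), giving [13, 18, 11]. So piece = [13, 18, 11]. piece has length 3. The slice piece[::3] selects indices [0] (0->13), giving [13].

[13]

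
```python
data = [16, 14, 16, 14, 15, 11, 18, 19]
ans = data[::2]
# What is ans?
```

data has length 8. The slice data[::2] selects indices [0, 2, 4, 6] (0->16, 2->16, 4->15, 6->18), giving [16, 16, 15, 18].

[16, 16, 15, 18]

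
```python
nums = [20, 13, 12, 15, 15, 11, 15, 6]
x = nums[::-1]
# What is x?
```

nums has length 8. The slice nums[::-1] selects indices [7, 6, 5, 4, 3, 2, 1, 0] (7->6, 6->15, 5->11, 4->15, 3->15, 2->12, 1->13, 0->20), giving [6, 15, 11, 15, 15, 12, 13, 20].

[6, 15, 11, 15, 15, 12, 13, 20]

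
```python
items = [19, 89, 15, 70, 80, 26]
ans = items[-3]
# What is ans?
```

items has length 6. Negative index -3 maps to positive index 6 + (-3) = 3. items[3] = 70.

70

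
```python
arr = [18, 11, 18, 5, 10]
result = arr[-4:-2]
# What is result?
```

arr has length 5. The slice arr[-4:-2] selects indices [1, 2] (1->11, 2->18), giving [11, 18].

[11, 18]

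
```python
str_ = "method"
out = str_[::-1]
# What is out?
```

str_ has length 6. The slice str_[::-1] selects indices [5, 4, 3, 2, 1, 0] (5->'d', 4->'o', 3->'h', 2->'t', 1->'e', 0->'m'), giving 'dohtem'.

'dohtem'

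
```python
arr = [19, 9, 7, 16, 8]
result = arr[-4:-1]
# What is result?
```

arr has length 5. The slice arr[-4:-1] selects indices [1, 2, 3] (1->9, 2->7, 3->16), giving [9, 7, 16].

[9, 7, 16]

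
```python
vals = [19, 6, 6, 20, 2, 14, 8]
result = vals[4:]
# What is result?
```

vals has length 7. The slice vals[4:] selects indices [4, 5, 6] (4->2, 5->14, 6->8), giving [2, 14, 8].

[2, 14, 8]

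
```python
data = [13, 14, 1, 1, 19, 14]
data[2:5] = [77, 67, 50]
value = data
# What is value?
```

data starts as [13, 14, 1, 1, 19, 14] (length 6). The slice data[2:5] covers indices [2, 3, 4] with values [1, 1, 19]. Replacing that slice with [77, 67, 50] (same length) produces [13, 14, 77, 67, 50, 14].

[13, 14, 77, 67, 50, 14]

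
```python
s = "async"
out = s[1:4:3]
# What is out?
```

s has length 5. The slice s[1:4:3] selects indices [1] (1->'s'), giving 's'.

's'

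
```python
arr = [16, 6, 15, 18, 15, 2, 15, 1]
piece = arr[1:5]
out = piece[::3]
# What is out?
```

arr has length 8. The slice arr[1:5] selects indices [1, 2, 3, 4] (1->6, 2->15, 3->18, 4->15), giving [6, 15, 18, 15]. So piece = [6, 15, 18, 15]. piece has length 4. The slice piece[::3] selects indices [0, 3] (0->6, 3->15), giving [6, 15].

[6, 15]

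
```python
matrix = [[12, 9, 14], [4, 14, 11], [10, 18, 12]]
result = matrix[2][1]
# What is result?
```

matrix[2] = [10, 18, 12]. Taking column 1 of that row yields 18.

18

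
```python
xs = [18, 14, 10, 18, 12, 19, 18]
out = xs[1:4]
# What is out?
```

xs has length 7. The slice xs[1:4] selects indices [1, 2, 3] (1->14, 2->10, 3->18), giving [14, 10, 18].

[14, 10, 18]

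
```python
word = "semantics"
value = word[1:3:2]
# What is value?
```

word has length 9. The slice word[1:3:2] selects indices [1] (1->'e'), giving 'e'.

'e'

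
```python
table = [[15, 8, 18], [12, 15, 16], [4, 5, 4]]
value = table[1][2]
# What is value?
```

table[1] = [12, 15, 16]. Taking column 2 of that row yields 16.

16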